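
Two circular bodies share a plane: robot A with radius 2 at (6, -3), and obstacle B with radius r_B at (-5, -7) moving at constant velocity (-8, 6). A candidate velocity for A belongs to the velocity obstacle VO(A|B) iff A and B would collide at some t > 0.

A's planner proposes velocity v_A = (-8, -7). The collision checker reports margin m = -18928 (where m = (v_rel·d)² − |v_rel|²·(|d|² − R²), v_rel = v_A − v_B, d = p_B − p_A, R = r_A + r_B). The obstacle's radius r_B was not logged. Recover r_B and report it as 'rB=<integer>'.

m = -18928
d = (-11, -4);  v_rel = (0, -13),  |v_rel|² = 169
v_rel×d = (0)·(-4) − (-13)·(-11) = -143
since m = R²·169 − (-143)²:  R² = (20449 + -18928) / 169 = 9
R = √9 = 3  ⇒  r_B = 3 − 2 = 1

rB=1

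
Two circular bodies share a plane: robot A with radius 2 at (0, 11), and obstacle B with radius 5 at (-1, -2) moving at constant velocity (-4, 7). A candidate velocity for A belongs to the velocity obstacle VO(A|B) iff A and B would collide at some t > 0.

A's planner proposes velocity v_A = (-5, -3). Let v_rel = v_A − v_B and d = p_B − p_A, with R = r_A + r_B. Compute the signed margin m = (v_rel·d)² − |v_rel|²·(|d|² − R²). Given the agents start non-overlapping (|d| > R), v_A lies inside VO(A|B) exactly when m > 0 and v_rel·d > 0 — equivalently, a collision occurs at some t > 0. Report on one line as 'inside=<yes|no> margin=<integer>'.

d = (-1, -13),  |d|² = 170;  R = 2+5 = 7,  c = 170−7² = 121
v_rel = (-1, -10),  |v_rel|² = 101;  v_rel·d = (-1)·(-1) + (-10)·(-13) = 131
101·t² − 262·t + 121 = 0  ⇒  m = 131² − 101·121 = 4940
m = 4940 > 0,  v_rel·d = 131 > 0  ⇒  inside

inside=yes margin=4940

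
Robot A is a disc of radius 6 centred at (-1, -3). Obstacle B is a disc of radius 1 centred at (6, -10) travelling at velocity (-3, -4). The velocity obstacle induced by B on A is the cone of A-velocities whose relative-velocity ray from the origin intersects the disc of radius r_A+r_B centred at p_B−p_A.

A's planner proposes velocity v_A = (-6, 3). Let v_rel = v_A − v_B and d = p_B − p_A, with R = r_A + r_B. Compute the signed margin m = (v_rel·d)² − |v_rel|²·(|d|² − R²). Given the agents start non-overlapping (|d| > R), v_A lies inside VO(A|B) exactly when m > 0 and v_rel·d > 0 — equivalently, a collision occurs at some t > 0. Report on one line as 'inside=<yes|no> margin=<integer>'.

d = (7, -7),  |d|² = 98;  R = 6+1 = 7,  c = 98−7² = 49
v_rel = (-3, 7),  |v_rel|² = 58;  v_rel·d = (-3)·(7) + (7)·(-7) = -70
58·t² + 140·t + 49 = 0  ⇒  m = (-70)² − 58·49 = 2058
m = 2058 > 0,  v_rel·d = -70 < 0  ⇒  outside

inside=no margin=2058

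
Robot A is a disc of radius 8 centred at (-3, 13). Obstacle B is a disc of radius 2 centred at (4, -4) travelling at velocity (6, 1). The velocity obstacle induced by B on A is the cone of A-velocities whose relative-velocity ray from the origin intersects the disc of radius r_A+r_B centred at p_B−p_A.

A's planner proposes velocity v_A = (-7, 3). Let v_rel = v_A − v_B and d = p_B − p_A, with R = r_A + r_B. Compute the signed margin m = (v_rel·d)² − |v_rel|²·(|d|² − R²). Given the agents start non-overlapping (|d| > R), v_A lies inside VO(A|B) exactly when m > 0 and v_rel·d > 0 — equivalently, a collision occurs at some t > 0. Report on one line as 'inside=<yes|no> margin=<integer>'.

d = (7, -17),  |d|² = 338;  R = 8+2 = 10,  c = 338−10² = 238
v_rel = (-13, 2),  |v_rel|² = 173;  v_rel·d = (-13)·(7) + (2)·(-17) = -125
173·t² + 250·t + 238 = 0  ⇒  m = (-125)² − 173·238 = -25549
m = -25549 < 0,  v_rel·d = -125 < 0  ⇒  outside

inside=no margin=-25549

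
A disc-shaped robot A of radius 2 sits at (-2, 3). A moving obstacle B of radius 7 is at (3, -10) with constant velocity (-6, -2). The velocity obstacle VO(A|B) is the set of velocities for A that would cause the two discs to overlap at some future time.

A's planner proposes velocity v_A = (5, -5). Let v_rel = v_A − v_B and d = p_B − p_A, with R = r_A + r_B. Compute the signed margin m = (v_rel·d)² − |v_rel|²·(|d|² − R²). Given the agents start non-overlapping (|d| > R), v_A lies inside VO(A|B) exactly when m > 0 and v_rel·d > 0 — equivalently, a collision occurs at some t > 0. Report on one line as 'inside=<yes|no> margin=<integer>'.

d = (5, -13),  |d|² = 194;  R = 2+7 = 9,  c = 194−9² = 113
v_rel = (11, -3),  |v_rel|² = 130;  v_rel·d = (11)·(5) + (-3)·(-13) = 94
130·t² − 188·t + 113 = 0  ⇒  m = 94² − 130·113 = -5854
m = -5854 < 0,  v_rel·d = 94 > 0  ⇒  outside

inside=no margin=-5854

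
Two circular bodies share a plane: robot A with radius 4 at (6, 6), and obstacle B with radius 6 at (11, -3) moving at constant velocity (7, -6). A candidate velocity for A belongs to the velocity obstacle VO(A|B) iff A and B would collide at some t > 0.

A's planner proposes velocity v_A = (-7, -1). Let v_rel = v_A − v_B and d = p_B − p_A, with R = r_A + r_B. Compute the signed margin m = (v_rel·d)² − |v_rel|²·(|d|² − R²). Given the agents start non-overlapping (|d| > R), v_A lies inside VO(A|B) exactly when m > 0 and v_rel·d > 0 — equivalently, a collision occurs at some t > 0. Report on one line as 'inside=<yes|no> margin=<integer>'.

d = (5, -9),  |d|² = 106;  R = 4+6 = 10,  c = 106−10² = 6
v_rel = (-14, 5),  |v_rel|² = 221;  v_rel·d = (-14)·(5) + (5)·(-9) = -115
221·t² + 230·t + 6 = 0  ⇒  m = (-115)² − 221·6 = 11899
m = 11899 > 0,  v_rel·d = -115 < 0  ⇒  outside

inside=no margin=11899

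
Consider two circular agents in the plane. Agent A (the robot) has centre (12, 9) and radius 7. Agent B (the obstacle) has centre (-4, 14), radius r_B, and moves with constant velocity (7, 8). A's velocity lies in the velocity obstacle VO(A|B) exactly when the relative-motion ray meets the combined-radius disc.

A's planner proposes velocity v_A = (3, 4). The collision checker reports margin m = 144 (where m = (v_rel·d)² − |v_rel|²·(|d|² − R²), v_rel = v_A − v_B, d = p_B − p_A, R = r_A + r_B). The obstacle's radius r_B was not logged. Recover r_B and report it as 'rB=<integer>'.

m = 144
d = (-16, 5);  v_rel = (-4, -4),  |v_rel|² = 32
v_rel×d = (-4)·(5) − (-4)·(-16) = -84
since m = R²·32 − (-84)²:  R² = (7056 + 144) / 32 = 225
R = √225 = 15  ⇒  r_B = 15 − 7 = 8

rB=8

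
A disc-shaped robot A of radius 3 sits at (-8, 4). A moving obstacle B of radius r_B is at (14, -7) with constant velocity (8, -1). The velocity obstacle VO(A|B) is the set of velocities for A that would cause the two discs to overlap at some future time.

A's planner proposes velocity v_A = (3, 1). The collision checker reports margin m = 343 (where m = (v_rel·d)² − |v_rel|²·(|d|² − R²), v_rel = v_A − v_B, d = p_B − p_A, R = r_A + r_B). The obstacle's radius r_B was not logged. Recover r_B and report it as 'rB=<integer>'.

m = 343
d = (22, -11);  v_rel = (-5, 2),  |v_rel|² = 29
v_rel×d = (-5)·(-11) − (2)·(22) = 11
since m = R²·29 − 11²:  R² = (121 + 343) / 29 = 16
R = √16 = 4  ⇒  r_B = 4 − 3 = 1

rB=1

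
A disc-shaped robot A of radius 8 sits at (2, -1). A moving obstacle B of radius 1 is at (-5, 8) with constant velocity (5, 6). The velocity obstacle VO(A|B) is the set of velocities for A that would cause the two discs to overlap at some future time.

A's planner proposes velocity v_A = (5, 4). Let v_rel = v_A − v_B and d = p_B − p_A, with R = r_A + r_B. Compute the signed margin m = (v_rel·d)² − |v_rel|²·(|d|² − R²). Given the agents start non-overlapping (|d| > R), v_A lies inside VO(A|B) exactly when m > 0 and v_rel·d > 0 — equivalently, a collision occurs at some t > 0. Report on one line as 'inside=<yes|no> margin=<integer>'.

d = (-7, 9),  |d|² = 130;  R = 8+1 = 9,  c = 130−9² = 49
v_rel = (0, -2),  |v_rel|² = 4;  v_rel·d = (0)·(-7) + (-2)·(9) = -18
4·t² + 36·t + 49 = 0  ⇒  m = (-18)² − 4·49 = 128
m = 128 > 0,  v_rel·d = -18 < 0  ⇒  outside

inside=no margin=128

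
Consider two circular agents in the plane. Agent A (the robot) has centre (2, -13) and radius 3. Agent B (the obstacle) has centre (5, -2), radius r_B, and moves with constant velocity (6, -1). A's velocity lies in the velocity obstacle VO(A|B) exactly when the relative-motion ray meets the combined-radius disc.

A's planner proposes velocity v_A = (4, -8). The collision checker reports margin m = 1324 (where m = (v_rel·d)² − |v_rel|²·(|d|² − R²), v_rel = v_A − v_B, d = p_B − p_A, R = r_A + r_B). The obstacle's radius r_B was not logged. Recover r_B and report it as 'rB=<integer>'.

m = 1324
d = (3, 11);  v_rel = (-2, -7),  |v_rel|² = 53
v_rel×d = (-2)·(11) − (-7)·(3) = -1
since m = R²·53 − (-1)²:  R² = (1 + 1324) / 53 = 25
R = √25 = 5  ⇒  r_B = 5 − 3 = 2

rB=2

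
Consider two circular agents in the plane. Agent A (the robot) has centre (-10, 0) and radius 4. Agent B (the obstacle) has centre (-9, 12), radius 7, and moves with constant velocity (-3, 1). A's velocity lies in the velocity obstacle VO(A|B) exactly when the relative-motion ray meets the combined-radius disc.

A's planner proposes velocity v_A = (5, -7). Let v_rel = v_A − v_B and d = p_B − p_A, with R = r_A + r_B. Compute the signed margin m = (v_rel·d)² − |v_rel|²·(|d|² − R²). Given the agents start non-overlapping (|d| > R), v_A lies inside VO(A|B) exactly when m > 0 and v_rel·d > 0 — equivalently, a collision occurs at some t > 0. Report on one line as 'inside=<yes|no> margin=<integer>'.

d = (1, 12),  |d|² = 145;  R = 4+7 = 11,  c = 145−11² = 24
v_rel = (8, -8),  |v_rel|² = 128;  v_rel·d = (8)·(1) + (-8)·(12) = -88
128·t² + 176·t + 24 = 0  ⇒  m = (-88)² − 128·24 = 4672
m = 4672 > 0,  v_rel·d = -88 < 0  ⇒  outside

inside=no margin=4672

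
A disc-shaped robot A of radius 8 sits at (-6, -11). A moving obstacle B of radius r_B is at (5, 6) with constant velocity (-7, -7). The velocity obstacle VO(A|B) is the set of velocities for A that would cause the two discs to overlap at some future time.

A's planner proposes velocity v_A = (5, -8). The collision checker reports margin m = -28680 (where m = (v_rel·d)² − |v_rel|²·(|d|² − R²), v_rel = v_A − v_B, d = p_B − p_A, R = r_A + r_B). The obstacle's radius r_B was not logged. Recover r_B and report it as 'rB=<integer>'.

m = -28680
d = (11, 17);  v_rel = (12, -1),  |v_rel|² = 145
v_rel×d = (12)·(17) − (-1)·(11) = 215
since m = R²·145 − 215²:  R² = (46225 + -28680) / 145 = 121
R = √121 = 11  ⇒  r_B = 11 − 8 = 3

rB=3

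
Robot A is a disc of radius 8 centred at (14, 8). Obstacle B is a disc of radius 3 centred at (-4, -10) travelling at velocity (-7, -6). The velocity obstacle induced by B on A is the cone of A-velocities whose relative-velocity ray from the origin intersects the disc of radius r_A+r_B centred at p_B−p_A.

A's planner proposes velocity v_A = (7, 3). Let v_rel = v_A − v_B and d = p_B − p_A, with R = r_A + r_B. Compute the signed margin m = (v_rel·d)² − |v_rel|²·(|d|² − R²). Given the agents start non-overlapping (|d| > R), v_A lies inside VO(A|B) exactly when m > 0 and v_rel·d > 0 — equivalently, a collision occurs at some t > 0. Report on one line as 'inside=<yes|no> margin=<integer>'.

d = (-18, -18),  |d|² = 648;  R = 8+3 = 11,  c = 648−11² = 527
v_rel = (14, 9),  |v_rel|² = 277;  v_rel·d = (14)·(-18) + (9)·(-18) = -414
277·t² + 828·t + 527 = 0  ⇒  m = (-414)² − 277·527 = 25417
m = 25417 > 0,  v_rel·d = -414 < 0  ⇒  outside

inside=no margin=25417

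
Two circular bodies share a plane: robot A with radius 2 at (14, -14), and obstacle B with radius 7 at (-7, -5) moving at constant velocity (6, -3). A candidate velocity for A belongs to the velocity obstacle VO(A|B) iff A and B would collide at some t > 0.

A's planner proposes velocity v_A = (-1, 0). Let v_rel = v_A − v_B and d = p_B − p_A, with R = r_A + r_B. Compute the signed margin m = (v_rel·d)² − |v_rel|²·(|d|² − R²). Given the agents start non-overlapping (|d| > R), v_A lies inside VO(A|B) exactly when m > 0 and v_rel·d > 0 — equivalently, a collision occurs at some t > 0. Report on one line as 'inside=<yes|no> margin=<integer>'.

d = (-21, 9),  |d|² = 522;  R = 2+7 = 9,  c = 522−9² = 441
v_rel = (-7, 3),  |v_rel|² = 58;  v_rel·d = (-7)·(-21) + (3)·(9) = 174
58·t² − 348·t + 441 = 0  ⇒  m = 174² − 58·441 = 4698
m = 4698 > 0,  v_rel·d = 174 > 0  ⇒  inside

inside=yes margin=4698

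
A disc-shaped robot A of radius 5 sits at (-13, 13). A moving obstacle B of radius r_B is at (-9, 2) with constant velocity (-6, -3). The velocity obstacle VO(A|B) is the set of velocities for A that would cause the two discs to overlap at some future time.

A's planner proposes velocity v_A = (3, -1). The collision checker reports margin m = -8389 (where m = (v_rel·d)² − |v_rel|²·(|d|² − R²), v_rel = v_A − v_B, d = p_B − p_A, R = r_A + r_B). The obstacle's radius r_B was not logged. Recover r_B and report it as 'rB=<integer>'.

m = -8389
d = (4, -11);  v_rel = (9, 2),  |v_rel|² = 85
v_rel×d = (9)·(-11) − (2)·(4) = -107
since m = R²·85 − (-107)²:  R² = (11449 + -8389) / 85 = 36
R = √36 = 6  ⇒  r_B = 6 − 5 = 1

rB=1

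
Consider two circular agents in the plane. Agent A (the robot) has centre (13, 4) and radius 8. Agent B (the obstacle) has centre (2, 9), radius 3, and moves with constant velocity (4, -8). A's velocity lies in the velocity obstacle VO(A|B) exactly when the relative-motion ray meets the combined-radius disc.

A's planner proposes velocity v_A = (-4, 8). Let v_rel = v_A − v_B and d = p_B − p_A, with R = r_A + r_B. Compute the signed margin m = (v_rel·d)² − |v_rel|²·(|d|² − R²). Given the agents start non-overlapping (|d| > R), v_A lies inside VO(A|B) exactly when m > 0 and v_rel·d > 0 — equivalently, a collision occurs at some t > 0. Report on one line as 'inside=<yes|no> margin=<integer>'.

d = (-11, 5),  |d|² = 146;  R = 8+3 = 11,  c = 146−11² = 25
v_rel = (-8, 16),  |v_rel|² = 320;  v_rel·d = (-8)·(-11) + (16)·(5) = 168
320·t² − 336·t + 25 = 0  ⇒  m = 168² − 320·25 = 20224
m = 20224 > 0,  v_rel·d = 168 > 0  ⇒  inside

inside=yes margin=20224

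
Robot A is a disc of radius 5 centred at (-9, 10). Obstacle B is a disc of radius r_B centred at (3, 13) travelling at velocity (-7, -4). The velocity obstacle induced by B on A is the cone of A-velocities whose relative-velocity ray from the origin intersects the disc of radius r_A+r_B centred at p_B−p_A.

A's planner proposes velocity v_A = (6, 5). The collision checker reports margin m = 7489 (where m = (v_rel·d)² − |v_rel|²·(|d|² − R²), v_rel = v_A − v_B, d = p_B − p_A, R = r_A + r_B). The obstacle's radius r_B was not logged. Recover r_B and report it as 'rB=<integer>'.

m = 7489
d = (12, 3);  v_rel = (13, 9),  |v_rel|² = 250
v_rel×d = (13)·(3) − (9)·(12) = -69
since m = R²·250 − (-69)²:  R² = (4761 + 7489) / 250 = 49
R = √49 = 7  ⇒  r_B = 7 − 5 = 2

rB=2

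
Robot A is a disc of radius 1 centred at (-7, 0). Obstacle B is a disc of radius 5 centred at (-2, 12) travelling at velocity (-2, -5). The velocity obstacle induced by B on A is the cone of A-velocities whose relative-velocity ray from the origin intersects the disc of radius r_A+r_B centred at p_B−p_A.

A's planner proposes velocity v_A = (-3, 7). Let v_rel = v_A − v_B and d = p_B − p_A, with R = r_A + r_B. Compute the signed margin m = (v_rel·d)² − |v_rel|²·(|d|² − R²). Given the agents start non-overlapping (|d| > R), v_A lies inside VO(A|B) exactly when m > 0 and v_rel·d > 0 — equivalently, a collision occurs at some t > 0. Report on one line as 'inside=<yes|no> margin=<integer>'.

d = (5, 12),  |d|² = 169;  R = 1+5 = 6,  c = 169−6² = 133
v_rel = (-1, 12),  |v_rel|² = 145;  v_rel·d = (-1)·(5) + (12)·(12) = 139
145·t² − 278·t + 133 = 0  ⇒  m = 139² − 145·133 = 36
m = 36 > 0,  v_rel·d = 139 > 0  ⇒  inside

inside=yes margin=36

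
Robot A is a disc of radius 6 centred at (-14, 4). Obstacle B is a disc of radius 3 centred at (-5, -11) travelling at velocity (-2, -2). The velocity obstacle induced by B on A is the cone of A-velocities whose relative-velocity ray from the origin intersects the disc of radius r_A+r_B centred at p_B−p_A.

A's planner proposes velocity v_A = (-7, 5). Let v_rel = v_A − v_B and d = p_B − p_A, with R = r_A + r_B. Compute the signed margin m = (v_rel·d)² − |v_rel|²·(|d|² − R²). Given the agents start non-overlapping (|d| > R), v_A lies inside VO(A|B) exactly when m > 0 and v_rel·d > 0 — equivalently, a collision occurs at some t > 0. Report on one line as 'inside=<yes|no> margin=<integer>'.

d = (9, -15),  |d|² = 306;  R = 6+3 = 9,  c = 306−9² = 225
v_rel = (-5, 7),  |v_rel|² = 74;  v_rel·d = (-5)·(9) + (7)·(-15) = -150
74·t² + 300·t + 225 = 0  ⇒  m = (-150)² − 74·225 = 5850
m = 5850 > 0,  v_rel·d = -150 < 0  ⇒  outside

inside=no margin=5850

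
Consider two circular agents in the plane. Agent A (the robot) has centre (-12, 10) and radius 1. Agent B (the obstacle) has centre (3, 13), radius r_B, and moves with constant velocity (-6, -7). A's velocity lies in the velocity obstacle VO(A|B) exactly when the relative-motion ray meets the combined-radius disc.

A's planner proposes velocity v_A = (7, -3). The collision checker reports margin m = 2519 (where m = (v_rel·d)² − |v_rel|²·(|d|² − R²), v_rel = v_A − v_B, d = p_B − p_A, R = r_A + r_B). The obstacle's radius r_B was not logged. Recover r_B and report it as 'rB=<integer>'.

m = 2519
d = (15, 3);  v_rel = (13, 4),  |v_rel|² = 185
v_rel×d = (13)·(3) − (4)·(15) = -21
since m = R²·185 − (-21)²:  R² = (441 + 2519) / 185 = 16
R = √16 = 4  ⇒  r_B = 4 − 1 = 3

rB=3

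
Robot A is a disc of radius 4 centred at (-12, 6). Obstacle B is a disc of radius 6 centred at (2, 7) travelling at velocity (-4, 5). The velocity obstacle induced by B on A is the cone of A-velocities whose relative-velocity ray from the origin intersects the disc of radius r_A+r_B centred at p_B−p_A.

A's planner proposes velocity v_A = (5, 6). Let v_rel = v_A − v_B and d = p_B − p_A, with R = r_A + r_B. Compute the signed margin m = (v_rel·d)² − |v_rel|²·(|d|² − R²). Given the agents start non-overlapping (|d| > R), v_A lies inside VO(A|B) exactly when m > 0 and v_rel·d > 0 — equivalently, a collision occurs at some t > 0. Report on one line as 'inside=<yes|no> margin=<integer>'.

d = (14, 1),  |d|² = 197;  R = 4+6 = 10,  c = 197−10² = 97
v_rel = (9, 1),  |v_rel|² = 82;  v_rel·d = (9)·(14) + (1)·(1) = 127
82·t² − 254·t + 97 = 0  ⇒  m = 127² − 82·97 = 8175
m = 8175 > 0,  v_rel·d = 127 > 0  ⇒  inside

inside=yes margin=8175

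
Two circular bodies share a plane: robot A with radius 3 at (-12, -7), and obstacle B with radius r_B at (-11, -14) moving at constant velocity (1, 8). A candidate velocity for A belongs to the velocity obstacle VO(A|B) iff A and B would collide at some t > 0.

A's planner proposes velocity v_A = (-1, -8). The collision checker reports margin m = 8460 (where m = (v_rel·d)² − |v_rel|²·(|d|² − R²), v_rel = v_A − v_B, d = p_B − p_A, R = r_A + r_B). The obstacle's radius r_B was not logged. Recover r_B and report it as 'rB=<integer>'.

m = 8460
d = (1, -7);  v_rel = (-2, -16),  |v_rel|² = 260
v_rel×d = (-2)·(-7) − (-16)·(1) = 30
since m = R²·260 − 30²:  R² = (900 + 8460) / 260 = 36
R = √36 = 6  ⇒  r_B = 6 − 3 = 3

rB=3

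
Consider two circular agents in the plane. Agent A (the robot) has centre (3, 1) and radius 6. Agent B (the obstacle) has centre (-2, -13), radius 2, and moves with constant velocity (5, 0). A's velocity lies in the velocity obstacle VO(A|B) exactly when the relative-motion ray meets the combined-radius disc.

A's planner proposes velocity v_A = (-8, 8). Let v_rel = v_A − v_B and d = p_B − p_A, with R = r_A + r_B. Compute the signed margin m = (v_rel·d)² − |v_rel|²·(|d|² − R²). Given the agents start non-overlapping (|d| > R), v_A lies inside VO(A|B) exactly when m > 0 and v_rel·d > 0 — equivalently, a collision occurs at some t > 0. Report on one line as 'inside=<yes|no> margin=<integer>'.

d = (-5, -14),  |d|² = 221;  R = 6+2 = 8,  c = 221−8² = 157
v_rel = (-13, 8),  |v_rel|² = 233;  v_rel·d = (-13)·(-5) + (8)·(-14) = -47
233·t² + 94·t + 157 = 0  ⇒  m = (-47)² − 233·157 = -34372
m = -34372 < 0,  v_rel·d = -47 < 0  ⇒  outside

inside=no margin=-34372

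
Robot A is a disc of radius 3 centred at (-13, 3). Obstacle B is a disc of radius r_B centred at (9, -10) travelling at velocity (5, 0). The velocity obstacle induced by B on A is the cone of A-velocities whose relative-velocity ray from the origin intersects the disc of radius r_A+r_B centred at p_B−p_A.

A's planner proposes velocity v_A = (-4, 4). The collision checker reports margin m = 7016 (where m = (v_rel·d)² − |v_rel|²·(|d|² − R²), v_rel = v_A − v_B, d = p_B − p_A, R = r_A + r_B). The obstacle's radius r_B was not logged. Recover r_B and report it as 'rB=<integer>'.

m = 7016
d = (22, -13);  v_rel = (-9, 4),  |v_rel|² = 97
v_rel×d = (-9)·(-13) − (4)·(22) = 29
since m = R²·97 − 29²:  R² = (841 + 7016) / 97 = 81
R = √81 = 9  ⇒  r_B = 9 − 3 = 6

rB=6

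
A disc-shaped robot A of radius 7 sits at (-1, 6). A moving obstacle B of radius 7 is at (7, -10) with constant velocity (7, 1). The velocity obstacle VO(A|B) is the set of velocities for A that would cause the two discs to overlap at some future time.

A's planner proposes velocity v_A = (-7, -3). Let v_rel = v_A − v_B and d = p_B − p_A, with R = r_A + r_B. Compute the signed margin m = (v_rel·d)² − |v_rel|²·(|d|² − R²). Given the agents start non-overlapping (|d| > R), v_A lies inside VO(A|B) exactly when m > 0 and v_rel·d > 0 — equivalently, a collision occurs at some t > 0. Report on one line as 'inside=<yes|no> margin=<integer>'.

d = (8, -16),  |d|² = 320;  R = 7+7 = 14,  c = 320−14² = 124
v_rel = (-14, -4),  |v_rel|² = 212;  v_rel·d = (-14)·(8) + (-4)·(-16) = -48
212·t² + 96·t + 124 = 0  ⇒  m = (-48)² − 212·124 = -23984
m = -23984 < 0,  v_rel·d = -48 < 0  ⇒  outside

inside=no margin=-23984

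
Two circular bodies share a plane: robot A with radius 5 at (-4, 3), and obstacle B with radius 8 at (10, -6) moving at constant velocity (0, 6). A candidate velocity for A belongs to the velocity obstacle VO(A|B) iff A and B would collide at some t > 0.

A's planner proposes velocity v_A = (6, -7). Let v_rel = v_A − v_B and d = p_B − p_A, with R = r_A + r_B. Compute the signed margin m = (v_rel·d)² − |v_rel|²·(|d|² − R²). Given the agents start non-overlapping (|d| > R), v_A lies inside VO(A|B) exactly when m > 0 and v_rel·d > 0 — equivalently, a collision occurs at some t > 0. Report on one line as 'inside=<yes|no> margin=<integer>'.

d = (14, -9),  |d|² = 277;  R = 5+8 = 13,  c = 277−13² = 108
v_rel = (6, -13),  |v_rel|² = 205;  v_rel·d = (6)·(14) + (-13)·(-9) = 201
205·t² − 402·t + 108 = 0  ⇒  m = 201² − 205·108 = 18261
m = 18261 > 0,  v_rel·d = 201 > 0  ⇒  inside

inside=yes margin=18261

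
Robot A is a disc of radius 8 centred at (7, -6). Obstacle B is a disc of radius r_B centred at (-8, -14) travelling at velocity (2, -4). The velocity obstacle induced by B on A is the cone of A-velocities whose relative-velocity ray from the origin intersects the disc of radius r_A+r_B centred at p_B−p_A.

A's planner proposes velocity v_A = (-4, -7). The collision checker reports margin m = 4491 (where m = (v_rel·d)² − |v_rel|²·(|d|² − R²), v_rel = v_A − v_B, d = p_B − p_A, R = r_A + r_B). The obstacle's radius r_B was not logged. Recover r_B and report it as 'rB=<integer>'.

m = 4491
d = (-15, -8);  v_rel = (-6, -3),  |v_rel|² = 45
v_rel×d = (-6)·(-8) − (-3)·(-15) = 3
since m = R²·45 − 3²:  R² = (9 + 4491) / 45 = 100
R = √100 = 10  ⇒  r_B = 10 − 8 = 2

rB=2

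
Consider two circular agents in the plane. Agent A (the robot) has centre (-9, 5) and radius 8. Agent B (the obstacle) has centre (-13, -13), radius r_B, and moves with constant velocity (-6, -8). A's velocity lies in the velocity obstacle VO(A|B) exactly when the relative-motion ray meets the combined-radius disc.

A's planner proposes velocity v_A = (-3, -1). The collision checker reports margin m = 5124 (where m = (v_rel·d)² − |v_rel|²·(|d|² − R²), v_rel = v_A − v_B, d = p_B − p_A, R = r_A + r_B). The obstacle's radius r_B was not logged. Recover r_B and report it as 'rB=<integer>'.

m = 5124
d = (-4, -18);  v_rel = (3, 7),  |v_rel|² = 58
v_rel×d = (3)·(-18) − (7)·(-4) = -26
since m = R²·58 − (-26)²:  R² = (676 + 5124) / 58 = 100
R = √100 = 10  ⇒  r_B = 10 − 8 = 2

rB=2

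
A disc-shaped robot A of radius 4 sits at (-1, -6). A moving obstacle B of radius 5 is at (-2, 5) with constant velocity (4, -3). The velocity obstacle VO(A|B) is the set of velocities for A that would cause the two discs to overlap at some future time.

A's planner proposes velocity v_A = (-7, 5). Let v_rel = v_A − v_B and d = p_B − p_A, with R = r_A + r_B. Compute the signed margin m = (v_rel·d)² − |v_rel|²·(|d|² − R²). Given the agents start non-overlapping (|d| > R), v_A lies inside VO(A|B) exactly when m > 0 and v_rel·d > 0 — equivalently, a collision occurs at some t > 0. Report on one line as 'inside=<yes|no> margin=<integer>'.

d = (-1, 11),  |d|² = 122;  R = 4+5 = 9,  c = 122−9² = 41
v_rel = (-11, 8),  |v_rel|² = 185;  v_rel·d = (-11)·(-1) + (8)·(11) = 99
185·t² − 198·t + 41 = 0  ⇒  m = 99² − 185·41 = 2216
m = 2216 > 0,  v_rel·d = 99 > 0  ⇒  inside

inside=yes margin=2216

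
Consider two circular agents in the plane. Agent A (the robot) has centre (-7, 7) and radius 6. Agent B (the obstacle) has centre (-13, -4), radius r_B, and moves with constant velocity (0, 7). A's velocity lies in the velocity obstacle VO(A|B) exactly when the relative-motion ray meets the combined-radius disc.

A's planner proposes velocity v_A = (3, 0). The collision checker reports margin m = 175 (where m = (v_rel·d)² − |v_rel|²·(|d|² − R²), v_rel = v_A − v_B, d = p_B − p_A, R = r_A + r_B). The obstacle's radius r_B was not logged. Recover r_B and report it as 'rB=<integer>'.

m = 175
d = (-6, -11);  v_rel = (3, -7),  |v_rel|² = 58
v_rel×d = (3)·(-11) − (-7)·(-6) = -75
since m = R²·58 − (-75)²:  R² = (5625 + 175) / 58 = 100
R = √100 = 10  ⇒  r_B = 10 − 6 = 4

rB=4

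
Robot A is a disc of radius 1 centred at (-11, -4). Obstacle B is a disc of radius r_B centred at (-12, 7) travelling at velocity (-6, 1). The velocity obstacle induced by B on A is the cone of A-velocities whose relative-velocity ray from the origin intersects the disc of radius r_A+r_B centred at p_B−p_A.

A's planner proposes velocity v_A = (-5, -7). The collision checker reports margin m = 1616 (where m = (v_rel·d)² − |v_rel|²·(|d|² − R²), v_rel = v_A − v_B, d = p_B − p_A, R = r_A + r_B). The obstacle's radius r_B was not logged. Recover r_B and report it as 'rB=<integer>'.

m = 1616
d = (-1, 11);  v_rel = (1, -8),  |v_rel|² = 65
v_rel×d = (1)·(11) − (-8)·(-1) = 3
since m = R²·65 − 3²:  R² = (9 + 1616) / 65 = 25
R = √25 = 5  ⇒  r_B = 5 − 1 = 4

rB=4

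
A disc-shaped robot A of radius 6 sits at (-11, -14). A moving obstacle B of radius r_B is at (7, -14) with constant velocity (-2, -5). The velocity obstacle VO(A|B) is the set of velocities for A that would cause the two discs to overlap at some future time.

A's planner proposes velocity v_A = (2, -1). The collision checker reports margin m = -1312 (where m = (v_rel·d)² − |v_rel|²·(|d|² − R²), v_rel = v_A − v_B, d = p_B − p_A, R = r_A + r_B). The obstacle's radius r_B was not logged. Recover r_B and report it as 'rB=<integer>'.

m = -1312
d = (18, 0);  v_rel = (4, 4),  |v_rel|² = 32
v_rel×d = (4)·(0) − (4)·(18) = -72
since m = R²·32 − (-72)²:  R² = (5184 + -1312) / 32 = 121
R = √121 = 11  ⇒  r_B = 11 − 6 = 5

rB=5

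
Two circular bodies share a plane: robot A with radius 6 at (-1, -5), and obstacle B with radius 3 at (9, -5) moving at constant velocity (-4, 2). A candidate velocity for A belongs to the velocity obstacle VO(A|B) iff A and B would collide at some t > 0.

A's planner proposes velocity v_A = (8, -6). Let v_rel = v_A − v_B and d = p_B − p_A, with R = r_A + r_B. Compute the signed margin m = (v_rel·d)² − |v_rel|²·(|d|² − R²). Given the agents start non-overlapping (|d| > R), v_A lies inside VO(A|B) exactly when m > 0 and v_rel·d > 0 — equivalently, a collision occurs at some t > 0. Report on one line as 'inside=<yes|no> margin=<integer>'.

d = (10, 0),  |d|² = 100;  R = 6+3 = 9,  c = 100−9² = 19
v_rel = (12, -8),  |v_rel|² = 208;  v_rel·d = (12)·(10) + (-8)·(0) = 120
208·t² − 240·t + 19 = 0  ⇒  m = 120² − 208·19 = 10448
m = 10448 > 0,  v_rel·d = 120 > 0  ⇒  inside

inside=yes margin=10448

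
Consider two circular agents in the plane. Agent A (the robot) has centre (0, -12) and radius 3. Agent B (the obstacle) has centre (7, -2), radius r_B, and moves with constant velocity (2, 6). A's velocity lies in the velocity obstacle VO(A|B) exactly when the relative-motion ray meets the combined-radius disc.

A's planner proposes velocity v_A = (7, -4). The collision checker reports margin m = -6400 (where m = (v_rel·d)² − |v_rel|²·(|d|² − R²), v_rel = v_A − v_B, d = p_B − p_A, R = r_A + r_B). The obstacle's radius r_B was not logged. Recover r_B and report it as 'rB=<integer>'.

m = -6400
d = (7, 10);  v_rel = (5, -10),  |v_rel|² = 125
v_rel×d = (5)·(10) − (-10)·(7) = 120
since m = R²·125 − 120²:  R² = (14400 + -6400) / 125 = 64
R = √64 = 8  ⇒  r_B = 8 − 3 = 5

rB=5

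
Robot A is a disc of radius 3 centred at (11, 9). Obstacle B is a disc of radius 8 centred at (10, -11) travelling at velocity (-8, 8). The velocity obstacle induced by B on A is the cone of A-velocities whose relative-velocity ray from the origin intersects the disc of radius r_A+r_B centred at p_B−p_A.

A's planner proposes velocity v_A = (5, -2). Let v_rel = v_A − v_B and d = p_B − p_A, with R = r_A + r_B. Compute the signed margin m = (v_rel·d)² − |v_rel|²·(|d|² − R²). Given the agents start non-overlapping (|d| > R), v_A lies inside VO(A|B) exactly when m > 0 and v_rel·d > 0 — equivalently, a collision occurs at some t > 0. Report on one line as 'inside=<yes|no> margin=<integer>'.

d = (-1, -20),  |d|² = 401;  R = 3+8 = 11,  c = 401−11² = 280
v_rel = (13, -10),  |v_rel|² = 269;  v_rel·d = (13)·(-1) + (-10)·(-20) = 187
269·t² − 374·t + 280 = 0  ⇒  m = 187² − 269·280 = -40351
m = -40351 < 0,  v_rel·d = 187 > 0  ⇒  outside

inside=no margin=-40351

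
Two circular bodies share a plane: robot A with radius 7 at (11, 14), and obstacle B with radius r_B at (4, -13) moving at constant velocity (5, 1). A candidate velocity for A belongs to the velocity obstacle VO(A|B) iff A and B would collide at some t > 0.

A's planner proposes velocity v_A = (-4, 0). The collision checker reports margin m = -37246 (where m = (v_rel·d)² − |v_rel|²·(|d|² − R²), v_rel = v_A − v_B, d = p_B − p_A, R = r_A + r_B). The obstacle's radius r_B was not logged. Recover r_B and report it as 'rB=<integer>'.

m = -37246
d = (-7, -27);  v_rel = (-9, -1),  |v_rel|² = 82
v_rel×d = (-9)·(-27) − (-1)·(-7) = 236
since m = R²·82 − 236²:  R² = (55696 + -37246) / 82 = 225
R = √225 = 15  ⇒  r_B = 15 − 7 = 8

rB=8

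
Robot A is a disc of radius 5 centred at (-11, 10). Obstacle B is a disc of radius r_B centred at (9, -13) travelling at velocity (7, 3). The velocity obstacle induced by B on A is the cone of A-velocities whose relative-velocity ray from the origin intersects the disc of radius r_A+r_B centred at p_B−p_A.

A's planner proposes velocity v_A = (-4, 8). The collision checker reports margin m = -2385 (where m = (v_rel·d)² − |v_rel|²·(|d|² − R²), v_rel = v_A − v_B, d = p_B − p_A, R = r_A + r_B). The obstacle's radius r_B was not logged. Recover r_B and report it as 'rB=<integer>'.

m = -2385
d = (20, -23);  v_rel = (-11, 5),  |v_rel|² = 146
v_rel×d = (-11)·(-23) − (5)·(20) = 153
since m = R²·146 − 153²:  R² = (23409 + -2385) / 146 = 144
R = √144 = 12  ⇒  r_B = 12 − 5 = 7

rB=7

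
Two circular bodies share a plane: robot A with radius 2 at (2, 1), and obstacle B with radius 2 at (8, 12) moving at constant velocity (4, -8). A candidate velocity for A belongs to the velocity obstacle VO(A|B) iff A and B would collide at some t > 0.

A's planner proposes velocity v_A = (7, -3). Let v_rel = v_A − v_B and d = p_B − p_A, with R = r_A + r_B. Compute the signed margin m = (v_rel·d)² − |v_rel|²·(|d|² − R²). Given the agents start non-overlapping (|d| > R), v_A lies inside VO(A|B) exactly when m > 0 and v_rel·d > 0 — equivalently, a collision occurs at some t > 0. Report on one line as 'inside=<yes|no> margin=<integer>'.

d = (6, 11),  |d|² = 157;  R = 2+2 = 4,  c = 157−4² = 141
v_rel = (3, 5),  |v_rel|² = 34;  v_rel·d = (3)·(6) + (5)·(11) = 73
34·t² − 146·t + 141 = 0  ⇒  m = 73² − 34·141 = 535
m = 535 > 0,  v_rel·d = 73 > 0  ⇒  inside

inside=yes margin=535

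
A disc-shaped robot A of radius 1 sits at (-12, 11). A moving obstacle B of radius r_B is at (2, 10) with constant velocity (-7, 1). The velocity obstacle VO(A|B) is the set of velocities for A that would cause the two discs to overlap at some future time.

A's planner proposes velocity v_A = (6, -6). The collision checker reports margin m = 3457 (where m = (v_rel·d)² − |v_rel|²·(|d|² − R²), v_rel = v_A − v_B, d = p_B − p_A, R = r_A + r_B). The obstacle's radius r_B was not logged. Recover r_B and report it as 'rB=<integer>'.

m = 3457
d = (14, -1);  v_rel = (13, -7),  |v_rel|² = 218
v_rel×d = (13)·(-1) − (-7)·(14) = 85
since m = R²·218 − 85²:  R² = (7225 + 3457) / 218 = 49
R = √49 = 7  ⇒  r_B = 7 − 1 = 6

rB=6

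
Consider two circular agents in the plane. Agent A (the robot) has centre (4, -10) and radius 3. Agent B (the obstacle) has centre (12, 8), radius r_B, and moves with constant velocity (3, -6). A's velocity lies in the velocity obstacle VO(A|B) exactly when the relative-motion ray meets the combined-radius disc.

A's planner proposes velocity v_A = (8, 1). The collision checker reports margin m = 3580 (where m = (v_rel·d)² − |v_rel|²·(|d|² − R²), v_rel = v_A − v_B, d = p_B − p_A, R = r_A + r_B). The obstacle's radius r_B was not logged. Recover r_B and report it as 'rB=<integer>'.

m = 3580
d = (8, 18);  v_rel = (5, 7),  |v_rel|² = 74
v_rel×d = (5)·(18) − (7)·(8) = 34
since m = R²·74 − 34²:  R² = (1156 + 3580) / 74 = 64
R = √64 = 8  ⇒  r_B = 8 − 3 = 5

rB=5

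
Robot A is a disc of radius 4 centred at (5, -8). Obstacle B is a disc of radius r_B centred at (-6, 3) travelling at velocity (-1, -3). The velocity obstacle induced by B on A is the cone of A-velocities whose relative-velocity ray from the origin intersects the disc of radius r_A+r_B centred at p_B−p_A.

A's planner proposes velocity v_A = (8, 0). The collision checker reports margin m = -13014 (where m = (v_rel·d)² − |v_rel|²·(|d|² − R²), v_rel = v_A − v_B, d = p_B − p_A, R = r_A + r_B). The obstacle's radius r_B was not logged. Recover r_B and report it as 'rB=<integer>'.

m = -13014
d = (-11, 11);  v_rel = (9, 3),  |v_rel|² = 90
v_rel×d = (9)·(11) − (3)·(-11) = 132
since m = R²·90 − 132²:  R² = (17424 + -13014) / 90 = 49
R = √49 = 7  ⇒  r_B = 7 − 4 = 3

rB=3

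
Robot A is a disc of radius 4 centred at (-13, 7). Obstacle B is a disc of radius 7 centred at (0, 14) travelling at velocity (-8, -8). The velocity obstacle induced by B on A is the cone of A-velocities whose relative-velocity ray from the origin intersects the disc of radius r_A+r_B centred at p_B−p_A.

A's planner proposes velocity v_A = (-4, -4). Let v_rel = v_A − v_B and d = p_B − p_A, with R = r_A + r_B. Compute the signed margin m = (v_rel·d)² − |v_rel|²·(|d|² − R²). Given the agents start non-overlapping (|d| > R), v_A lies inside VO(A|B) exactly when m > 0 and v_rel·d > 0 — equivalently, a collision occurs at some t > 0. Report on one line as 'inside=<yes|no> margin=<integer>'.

d = (13, 7),  |d|² = 218;  R = 4+7 = 11,  c = 218−11² = 97
v_rel = (4, 4),  |v_rel|² = 32;  v_rel·d = (4)·(13) + (4)·(7) = 80
32·t² − 160·t + 97 = 0  ⇒  m = 80² − 32·97 = 3296
m = 3296 > 0,  v_rel·d = 80 > 0  ⇒  inside

inside=yes margin=3296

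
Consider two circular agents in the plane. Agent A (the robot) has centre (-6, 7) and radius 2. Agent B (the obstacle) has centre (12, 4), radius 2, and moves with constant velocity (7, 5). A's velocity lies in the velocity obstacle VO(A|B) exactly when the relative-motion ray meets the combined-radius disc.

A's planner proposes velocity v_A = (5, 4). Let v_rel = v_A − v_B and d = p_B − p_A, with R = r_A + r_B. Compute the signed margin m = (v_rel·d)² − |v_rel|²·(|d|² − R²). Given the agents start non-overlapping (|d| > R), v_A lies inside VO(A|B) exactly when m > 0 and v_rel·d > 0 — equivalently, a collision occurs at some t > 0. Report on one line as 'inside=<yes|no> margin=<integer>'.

d = (18, -3),  |d|² = 333;  R = 2+2 = 4,  c = 333−4² = 317
v_rel = (-2, -1),  |v_rel|² = 5;  v_rel·d = (-2)·(18) + (-1)·(-3) = -33
5·t² + 66·t + 317 = 0  ⇒  m = (-33)² − 5·317 = -496
m = -496 < 0,  v_rel·d = -33 < 0  ⇒  outside

inside=no margin=-496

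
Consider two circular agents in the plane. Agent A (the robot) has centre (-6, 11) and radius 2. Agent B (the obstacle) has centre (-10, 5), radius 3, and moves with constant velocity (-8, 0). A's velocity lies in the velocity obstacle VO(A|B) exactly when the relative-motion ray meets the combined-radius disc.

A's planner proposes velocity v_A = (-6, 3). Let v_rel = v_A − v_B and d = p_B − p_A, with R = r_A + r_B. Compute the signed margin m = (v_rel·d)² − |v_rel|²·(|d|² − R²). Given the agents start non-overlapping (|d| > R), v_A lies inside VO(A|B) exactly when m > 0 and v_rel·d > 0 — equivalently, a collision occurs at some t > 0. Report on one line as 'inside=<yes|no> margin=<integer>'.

d = (-4, -6),  |d|² = 52;  R = 2+3 = 5,  c = 52−5² = 27
v_rel = (2, 3),  |v_rel|² = 13;  v_rel·d = (2)·(-4) + (3)·(-6) = -26
13·t² + 52·t + 27 = 0  ⇒  m = (-26)² − 13·27 = 325
m = 325 > 0,  v_rel·d = -26 < 0  ⇒  outside

inside=no margin=325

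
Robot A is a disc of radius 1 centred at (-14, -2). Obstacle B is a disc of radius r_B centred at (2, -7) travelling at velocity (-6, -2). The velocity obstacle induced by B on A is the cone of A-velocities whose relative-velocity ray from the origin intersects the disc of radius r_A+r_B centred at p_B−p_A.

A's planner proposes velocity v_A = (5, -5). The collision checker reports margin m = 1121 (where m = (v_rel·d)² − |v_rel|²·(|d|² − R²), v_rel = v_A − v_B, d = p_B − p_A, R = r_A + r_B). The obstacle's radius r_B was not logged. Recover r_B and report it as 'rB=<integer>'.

m = 1121
d = (16, -5);  v_rel = (11, -3),  |v_rel|² = 130
v_rel×d = (11)·(-5) − (-3)·(16) = -7
since m = R²·130 − (-7)²:  R² = (49 + 1121) / 130 = 9
R = √9 = 3  ⇒  r_B = 3 − 1 = 2

rB=2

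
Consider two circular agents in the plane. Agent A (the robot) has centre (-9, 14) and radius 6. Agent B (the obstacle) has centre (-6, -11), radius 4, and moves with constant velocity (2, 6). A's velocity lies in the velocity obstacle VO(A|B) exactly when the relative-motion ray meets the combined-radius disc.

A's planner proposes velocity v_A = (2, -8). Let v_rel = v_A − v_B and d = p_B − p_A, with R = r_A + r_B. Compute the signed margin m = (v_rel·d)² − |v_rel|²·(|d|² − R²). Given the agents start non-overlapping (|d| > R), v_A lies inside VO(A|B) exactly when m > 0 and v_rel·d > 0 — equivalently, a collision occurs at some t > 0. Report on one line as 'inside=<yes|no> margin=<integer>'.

d = (3, -25),  |d|² = 634;  R = 6+4 = 10,  c = 634−10² = 534
v_rel = (0, -14),  |v_rel|² = 196;  v_rel·d = (0)·(3) + (-14)·(-25) = 350
196·t² − 700·t + 534 = 0  ⇒  m = 350² − 196·534 = 17836
m = 17836 > 0,  v_rel·d = 350 > 0  ⇒  inside

inside=yes margin=17836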